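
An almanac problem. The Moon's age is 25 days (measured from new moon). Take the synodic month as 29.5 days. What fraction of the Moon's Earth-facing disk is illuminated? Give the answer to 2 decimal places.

The Moon has covered 25/29.5 of its cycle, so θ ≈ 360° × 25/29.5 = 305.1°.
cos 305.1° = 0.575, so f = (1 − 0.575)/2 = 0.213.

0.21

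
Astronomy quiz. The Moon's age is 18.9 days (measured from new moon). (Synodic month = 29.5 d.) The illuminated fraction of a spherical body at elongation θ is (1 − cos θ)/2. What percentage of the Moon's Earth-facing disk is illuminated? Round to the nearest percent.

82%

The Moon has covered 18.9/29.5 of its cycle, so θ ≈ 360° × 18.9/29.5 = 230.6°.
With cos θ = (-0.634), the lit fraction is (1 − (-0.634))/2 ≈ 0.817, so 82%.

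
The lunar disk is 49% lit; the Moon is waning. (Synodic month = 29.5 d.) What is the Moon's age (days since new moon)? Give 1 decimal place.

cos θ = 1 − 2f = 0.020, giving a principal value of 88.9°.
Waning ⇒ past full, so θ = 360° − 88.9° = 271.1°.
That fraction of the synodic month is 271.1/360 × 29.5 d ≈ 22.22 d.

22.2 days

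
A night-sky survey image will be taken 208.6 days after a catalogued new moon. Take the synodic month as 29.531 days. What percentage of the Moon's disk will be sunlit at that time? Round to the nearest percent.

208.6 d spans 7 complete synodic months (7 × 29.531 = 206.72 d) plus 1.88 d.
The Moon has covered 1.88/29.531 of its cycle, so θ ≈ 360° × 1.88/29.531 = 23.0°.
cos 23.0° = 0.921, so f = (1 − 0.921)/2 = 0.040, so 4%.

4%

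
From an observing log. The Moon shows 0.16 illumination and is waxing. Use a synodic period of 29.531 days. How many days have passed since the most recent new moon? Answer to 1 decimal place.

From f = (1 − cos θ)/2: cos θ = 1 − 2×0.16 = 0.680; arccos → 47.2°.
Waxing ⇒ before full, so θ = 47.2°.
Age = 29.531 × 47.2°/360° ≈ 3.87 days.

3.9 days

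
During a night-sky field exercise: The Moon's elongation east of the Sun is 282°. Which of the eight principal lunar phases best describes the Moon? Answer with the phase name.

last quarter

282° lies in the last quarter sector of the 8-phase cycle.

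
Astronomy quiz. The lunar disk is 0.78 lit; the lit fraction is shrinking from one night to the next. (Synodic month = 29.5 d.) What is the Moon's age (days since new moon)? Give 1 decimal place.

cos θ = 1 − 2f = -0.560, giving a principal value of 124.1°.
Waning ⇒ past full, so θ = 360° − 124.1° = 235.9°.
Age = 29.5 × 235.9°/360° ≈ 19.33 days.

19.3 days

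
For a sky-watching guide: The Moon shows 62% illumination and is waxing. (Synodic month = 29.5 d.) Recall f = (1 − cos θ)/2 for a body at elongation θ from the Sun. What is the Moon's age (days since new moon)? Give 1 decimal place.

8.5 days

From f = (1 − cos θ)/2: cos θ = 1 − 2×0.62 = -0.240; arccos → 103.9°.
Waxing ⇒ before full, so θ = 103.9°.
At 360°/29.5 d per day, 103.9° corresponds to 8.51 days.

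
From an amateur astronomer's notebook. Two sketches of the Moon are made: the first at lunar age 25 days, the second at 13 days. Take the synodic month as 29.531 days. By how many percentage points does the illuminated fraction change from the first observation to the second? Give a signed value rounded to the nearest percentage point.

θ₁ = 360° × 25/29.531 = 304.8°, f₁ = (1 − cos θ₁)/2 = 0.215.
θ₂ = 360° × 13/29.531 = 158.5°, f₂ = (1 − cos θ₂)/2 = 0.965.
Change = f₂ − f₁ = +0.750 → +75 percentage points.

+75 pp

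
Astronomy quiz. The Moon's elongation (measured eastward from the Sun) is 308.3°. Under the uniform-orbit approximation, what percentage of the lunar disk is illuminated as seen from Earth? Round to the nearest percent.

f = (1 − cos 308.3°)/2 = (1 − 0.620)/2 ≈ 0.190, i.e. 19%.

19%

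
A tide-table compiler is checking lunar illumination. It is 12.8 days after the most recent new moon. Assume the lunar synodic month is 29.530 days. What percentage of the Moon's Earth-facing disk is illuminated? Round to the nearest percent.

Phase angle: θ = 360°·(12.8 d)/(29.530 d) = 156.0°.
cos 156.0° = (-0.914), so f = (1 − (-0.914))/2 = 0.957, so 96%.

96%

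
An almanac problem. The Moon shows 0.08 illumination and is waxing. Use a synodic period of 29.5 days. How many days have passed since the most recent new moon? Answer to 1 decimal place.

2.7 days

cos θ = 1 − 2f = 0.840, giving a principal value of 32.9°.
Before full moon the principal value applies: θ = 32.9°.
That fraction of the synodic month is 32.9/360 × 29.5 d ≈ 2.69 d.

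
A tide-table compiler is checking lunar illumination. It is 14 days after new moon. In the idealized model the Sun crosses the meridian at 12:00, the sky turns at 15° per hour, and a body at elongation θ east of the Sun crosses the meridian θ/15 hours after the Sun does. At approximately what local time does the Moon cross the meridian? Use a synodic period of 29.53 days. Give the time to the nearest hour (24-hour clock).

The Moon has covered 14/29.53 of its cycle, so θ ≈ 360° × 14/29.53 = 170.7°.
The Moon trails the Sun by θ/15 = 170.7/15 ≈ 11.38 hours.
12:00 + 11.38 h ≈ 23:23 → 23:00 to the nearest hour.

23:00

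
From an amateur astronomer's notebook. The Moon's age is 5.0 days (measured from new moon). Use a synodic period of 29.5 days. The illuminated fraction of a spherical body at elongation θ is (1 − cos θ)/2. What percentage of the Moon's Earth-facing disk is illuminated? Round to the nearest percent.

26%

The Moon has covered 5.0/29.5 of its cycle, so θ ≈ 360° × 5.0/29.5 = 61.0°.
cos 61.0° = 0.485, so f = (1 − 0.485)/2 = 0.258, so 26%.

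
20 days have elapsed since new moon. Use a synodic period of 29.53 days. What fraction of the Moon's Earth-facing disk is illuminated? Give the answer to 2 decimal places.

Elongation θ = 360° × 20/29.53 ≈ 243.8°.
Illuminated fraction = (1 − cos 243.8°)/2 = (1 − (-0.441))/2 ≈ 0.721.

0.72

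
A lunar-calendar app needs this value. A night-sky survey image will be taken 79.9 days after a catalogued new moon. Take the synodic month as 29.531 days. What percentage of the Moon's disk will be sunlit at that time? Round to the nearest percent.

79.9/29.531 = 2.706 lunations, so 2 complete cycles and 20.84 d into the next.
Elongation θ = 360° × 20.84/29.531 ≈ 254.0°.
Illuminated fraction = (1 − cos 254.0°)/2 = (1 − (-0.275))/2 ≈ 0.638, so 64%.

64%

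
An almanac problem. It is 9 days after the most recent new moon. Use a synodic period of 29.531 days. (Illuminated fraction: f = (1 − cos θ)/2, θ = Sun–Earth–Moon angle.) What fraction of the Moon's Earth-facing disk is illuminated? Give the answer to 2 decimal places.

0.67

Phase angle: θ = 360°·(9 d)/(29.531 d) = 109.7°.
With cos θ = (-0.337), the lit fraction is (1 − (-0.337))/2 ≈ 0.669.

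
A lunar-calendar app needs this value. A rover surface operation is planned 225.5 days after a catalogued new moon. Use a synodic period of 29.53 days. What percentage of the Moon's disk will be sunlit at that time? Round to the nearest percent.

225.5 d spans 7 complete synodic months (7 × 29.53 = 206.71 d) plus 18.79 d.
Elongation θ = 360° × 18.79/29.53 ≈ 229.1°.
Illuminated fraction = (1 − cos 229.1°)/2 = (1 − (-0.655))/2 ≈ 0.828, so 83%.

83%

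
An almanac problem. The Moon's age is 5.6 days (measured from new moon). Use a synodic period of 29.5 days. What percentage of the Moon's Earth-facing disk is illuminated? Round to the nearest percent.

Phase angle: θ = 360°·(5.6 d)/(29.5 d) = 68.3°.
Illuminated fraction = (1 − cos 68.3°)/2 = (1 − 0.369)/2 ≈ 0.315, so 32%.

32%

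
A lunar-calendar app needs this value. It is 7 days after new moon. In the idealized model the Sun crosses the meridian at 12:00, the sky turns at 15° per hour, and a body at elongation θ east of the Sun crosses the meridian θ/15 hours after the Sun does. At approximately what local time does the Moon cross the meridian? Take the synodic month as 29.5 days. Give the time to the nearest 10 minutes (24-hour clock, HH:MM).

17:40

Phase angle: θ = 360°·(7 d)/(29.5 d) = 85.4°.
The Moon trails the Sun by θ/15 = 85.4/15 ≈ 5.69 hours.
12:00 + 5.695 h ≈ 17:42 → 17:40 to the nearest ten minutes.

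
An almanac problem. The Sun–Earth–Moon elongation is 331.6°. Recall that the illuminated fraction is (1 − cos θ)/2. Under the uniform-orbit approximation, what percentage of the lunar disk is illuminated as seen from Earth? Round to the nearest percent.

6%

Half-versine of 331.6°: (1 − 0.880)/2 = 0.060, i.e. 6%.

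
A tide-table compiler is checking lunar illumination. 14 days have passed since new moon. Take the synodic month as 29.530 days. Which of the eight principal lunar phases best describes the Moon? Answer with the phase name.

full moon

At 14/29.530 of the cycle, θ ≈ 171° — the full moon range.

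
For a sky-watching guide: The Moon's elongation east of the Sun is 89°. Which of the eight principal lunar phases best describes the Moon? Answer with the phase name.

first quarter

The first quarter sector spans roughly 68°–112°; 89° falls inside it.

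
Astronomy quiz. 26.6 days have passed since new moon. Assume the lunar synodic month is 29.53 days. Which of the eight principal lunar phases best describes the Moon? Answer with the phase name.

θ ≈ 360° × 26.6/29.53 = 324°, which falls in the waning crescent sector.

waning crescent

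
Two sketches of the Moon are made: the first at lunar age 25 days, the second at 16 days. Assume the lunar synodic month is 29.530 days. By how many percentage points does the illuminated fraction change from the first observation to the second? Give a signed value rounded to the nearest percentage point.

+77 percentage points

θ₁ = 360° × 25/29.530 = 304.8°, f₁ = (1 − cos θ₁)/2 = 0.215.
θ₂ = 360° × 16/29.530 = 195.1°, f₂ = (1 − cos θ₂)/2 = 0.983.
Change = f₂ − f₁ = +0.768 → +77 percentage points.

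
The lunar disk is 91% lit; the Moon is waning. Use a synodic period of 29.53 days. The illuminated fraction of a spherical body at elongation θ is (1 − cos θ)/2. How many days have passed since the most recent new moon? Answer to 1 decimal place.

cos θ = 1 − 2f = -0.820, giving a principal value of 145.1°.
Waning ⇒ past full, so θ = 360° − 145.1° = 214.9°.
That fraction of the synodic month is 214.9/360 × 29.53 d ≈ 17.63 d.

17.6 days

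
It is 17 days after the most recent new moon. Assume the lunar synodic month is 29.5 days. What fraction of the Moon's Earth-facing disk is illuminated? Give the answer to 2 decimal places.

0.94

Elongation θ = 360° × 17/29.5 ≈ 207.5°.
Illuminated fraction = (1 − cos 207.5°)/2 = (1 − (-0.887))/2 ≈ 0.944.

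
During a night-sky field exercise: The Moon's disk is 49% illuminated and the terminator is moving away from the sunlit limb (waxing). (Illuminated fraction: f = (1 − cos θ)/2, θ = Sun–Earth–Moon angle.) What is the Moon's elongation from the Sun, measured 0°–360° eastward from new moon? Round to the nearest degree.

From f = (1 − cos θ)/2: cos θ = 1 − 2×0.49 = 0.020; arccos → 88.9°.
Waxing ⇒ before full, so θ = 88.9°.

89°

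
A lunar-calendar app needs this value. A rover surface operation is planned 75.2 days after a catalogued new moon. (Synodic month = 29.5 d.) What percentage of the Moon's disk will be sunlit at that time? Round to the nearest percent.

Reduce mod P: 75.2 − 2×29.5 = 16.20 d into the current lunation.
Elongation θ = 360° × 16.20/29.5 ≈ 197.7°.
cos 197.7° = (-0.953), so f = (1 − (-0.953))/2 = 0.976, so 98%.

98%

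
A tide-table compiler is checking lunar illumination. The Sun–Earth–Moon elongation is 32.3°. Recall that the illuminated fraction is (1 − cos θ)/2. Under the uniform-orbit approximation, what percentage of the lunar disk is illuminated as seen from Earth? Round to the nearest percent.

8%

Half-versine of 32.3°: (1 − 0.845)/2 = 0.077, i.e. 8%.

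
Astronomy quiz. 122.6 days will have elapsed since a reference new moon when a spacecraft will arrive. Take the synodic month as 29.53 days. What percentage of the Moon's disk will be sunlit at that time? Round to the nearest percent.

21%

122.6/29.53 = 4.152 lunations, so 4 complete cycles and 4.48 d into the next.
Elongation θ = 360° × 4.48/29.53 ≈ 54.6°.
With cos θ = 0.579, the lit fraction is (1 − 0.579)/2 ≈ 0.210, so 21%.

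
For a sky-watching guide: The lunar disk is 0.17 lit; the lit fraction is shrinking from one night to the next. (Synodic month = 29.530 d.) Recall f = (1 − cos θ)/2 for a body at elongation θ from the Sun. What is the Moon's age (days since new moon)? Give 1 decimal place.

From f = (1 − cos θ)/2: cos θ = 1 − 2×0.17 = 0.660; arccos → 48.7°.
Since the Moon is past full (waning), take the reflex angle: θ = 360° − 48.7° = 311.3°.
Age = 29.530 × 311.3°/360° ≈ 25.54 days.

25.5 days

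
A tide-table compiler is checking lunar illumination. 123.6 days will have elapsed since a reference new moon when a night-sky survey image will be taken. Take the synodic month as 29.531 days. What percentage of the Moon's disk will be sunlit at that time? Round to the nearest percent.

123.6/29.531 = 4.185 lunations, so 4 complete cycles and 5.48 d into the next.
Elongation θ = 360° × 5.48/29.531 ≈ 66.8°.
Illuminated fraction = (1 − cos 66.8°)/2 = (1 − 0.395)/2 ≈ 0.303, so 30%.

30%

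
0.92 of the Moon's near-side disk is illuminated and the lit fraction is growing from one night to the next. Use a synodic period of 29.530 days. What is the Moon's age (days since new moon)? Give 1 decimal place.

12.1 days

cos θ = 1 − 2f = -0.840, giving a principal value of 147.1°.
The Moon is waxing (0°–180°), so θ = 147.1° directly.
At 360°/29.530 d per day, 147.1° corresponds to 12.07 days.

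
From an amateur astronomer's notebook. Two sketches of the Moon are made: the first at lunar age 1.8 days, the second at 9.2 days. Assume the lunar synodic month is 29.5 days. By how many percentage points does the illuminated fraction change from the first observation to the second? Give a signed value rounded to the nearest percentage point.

+65 pp

First observation: θ = 360°·1.8/29.5 = 22.0°, so f = 0.036.
Second observation: θ = 112.3°, f = 0.689.
Δf = 0.689 − 0.036 = +0.653, i.e. +65 pp.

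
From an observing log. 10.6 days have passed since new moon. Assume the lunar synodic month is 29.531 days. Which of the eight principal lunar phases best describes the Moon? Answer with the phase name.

waxing gibbous

θ ≈ 360° × 10.6/29.531 = 129°, which falls in the waxing gibbous sector.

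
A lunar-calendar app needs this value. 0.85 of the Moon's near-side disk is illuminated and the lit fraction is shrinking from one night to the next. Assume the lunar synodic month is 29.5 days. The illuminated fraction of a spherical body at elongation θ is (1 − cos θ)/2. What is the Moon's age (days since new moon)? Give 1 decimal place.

18.5 days

From f = (1 − cos θ)/2: cos θ = 1 − 2×0.85 = -0.700; arccos → 134.4°.
Waning ⇒ past full, so θ = 360° − 134.4° = 225.6°.
Age = 29.5 × 225.6°/360° ≈ 18.48 days.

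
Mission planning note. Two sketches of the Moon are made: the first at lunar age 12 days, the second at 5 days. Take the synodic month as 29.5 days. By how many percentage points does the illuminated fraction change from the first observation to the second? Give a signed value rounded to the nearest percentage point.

θ₁ = 360° × 12/29.5 = 146.4°, f₁ = (1 − cos θ₁)/2 = 0.917.
θ₂ = 360° × 5/29.5 = 61.0°, f₂ = (1 − cos θ₂)/2 = 0.258.
Change = f₂ − f₁ = -0.659 → -66 percentage points.

-66 pp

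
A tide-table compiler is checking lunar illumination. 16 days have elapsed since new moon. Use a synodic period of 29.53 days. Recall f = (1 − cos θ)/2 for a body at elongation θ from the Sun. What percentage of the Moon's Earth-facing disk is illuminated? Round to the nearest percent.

The Moon has covered 16/29.53 of its cycle, so θ ≈ 360° × 16/29.53 = 195.1°.
Illuminated fraction = (1 − cos 195.1°)/2 = (1 − (-0.966))/2 ≈ 0.983, so 98%.

98%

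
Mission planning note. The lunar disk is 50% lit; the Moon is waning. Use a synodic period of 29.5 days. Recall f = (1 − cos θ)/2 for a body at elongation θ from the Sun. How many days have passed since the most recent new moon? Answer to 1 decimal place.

22.1 days

From f = (1 − cos θ)/2: cos θ = 1 − 2×0.50 = 0.000; arccos → 90.0°.
Waning ⇒ past full, so θ = 360° − 90.0° = 270.0°.
That fraction of the synodic month is 270.0/360 × 29.5 d ≈ 22.12 d.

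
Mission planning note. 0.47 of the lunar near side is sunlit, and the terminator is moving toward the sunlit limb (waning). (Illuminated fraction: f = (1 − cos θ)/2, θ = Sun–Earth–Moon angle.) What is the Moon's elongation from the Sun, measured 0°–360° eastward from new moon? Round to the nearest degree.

273°

Invert f = (1 − cos θ)/2 to get cos θ = 1 − 2(0.47) = 0.060, hence θ₀ = arccos 0.060 = 86.6°.
A waning Moon lies in 180°–360°, so θ = 360° − 86.6° = 273.4°.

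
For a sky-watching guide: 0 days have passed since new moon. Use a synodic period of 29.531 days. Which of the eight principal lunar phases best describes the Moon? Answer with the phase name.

new moon

θ ≈ 360° × 0/29.531 = 0°, which falls in the new moon sector.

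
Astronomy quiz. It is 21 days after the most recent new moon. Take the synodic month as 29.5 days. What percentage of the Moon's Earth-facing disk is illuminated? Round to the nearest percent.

62%

The Moon has covered 21/29.5 of its cycle, so θ ≈ 360° × 21/29.5 = 256.3°.
With cos θ = (-0.237), the lit fraction is (1 − (-0.237))/2 ≈ 0.619, so 62%.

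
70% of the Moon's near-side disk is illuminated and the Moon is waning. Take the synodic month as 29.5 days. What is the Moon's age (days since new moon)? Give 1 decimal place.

cos θ = 1 − 2f = -0.400, giving a principal value of 113.6°.
Waning ⇒ past full, so θ = 360° − 113.6° = 246.4°.
At 360°/29.5 d per day, 246.4° corresponds to 20.19 days.

20.2 days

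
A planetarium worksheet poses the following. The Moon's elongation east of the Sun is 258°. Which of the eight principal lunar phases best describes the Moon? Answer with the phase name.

last quarter

The last quarter sector spans roughly 248°–292°; 258° falls inside it.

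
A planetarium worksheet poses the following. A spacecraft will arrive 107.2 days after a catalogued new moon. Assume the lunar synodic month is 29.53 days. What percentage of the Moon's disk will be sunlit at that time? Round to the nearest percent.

107.2/29.53 = 3.630 lunations, so 3 complete cycles and 18.61 d into the next.
Elongation θ = 360° × 18.61/29.53 ≈ 226.9°.
With cos θ = (-0.684), the lit fraction is (1 − (-0.684))/2 ≈ 0.842, so 84%.

84%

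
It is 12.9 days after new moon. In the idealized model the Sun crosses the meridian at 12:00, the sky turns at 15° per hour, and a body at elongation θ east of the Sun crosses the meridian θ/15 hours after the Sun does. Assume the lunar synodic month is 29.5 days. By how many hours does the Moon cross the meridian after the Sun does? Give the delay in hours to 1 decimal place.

Phase angle: θ = 360°·(12.9 d)/(29.5 d) = 157.4°.
At 15° of sky rotation per hour, 157.4° corresponds to a 10.49 h lag.
So the Moon crosses the meridian 10.49 h after the Sun.

10.5 h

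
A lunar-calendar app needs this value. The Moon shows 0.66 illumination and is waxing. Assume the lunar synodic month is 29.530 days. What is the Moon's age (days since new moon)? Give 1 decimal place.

8.9 days

Invert f = (1 − cos θ)/2 to get cos θ = 1 − 2(0.66) = -0.320, hence θ₀ = arccos -0.320 = 108.7°.
Before full moon the principal value applies: θ = 108.7°.
Age = 29.530 × 108.7°/360° ≈ 8.91 days.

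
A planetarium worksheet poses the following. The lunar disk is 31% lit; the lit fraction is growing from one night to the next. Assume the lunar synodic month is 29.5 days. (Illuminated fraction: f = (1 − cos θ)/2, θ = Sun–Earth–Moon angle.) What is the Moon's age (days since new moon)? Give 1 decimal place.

Invert f = (1 − cos θ)/2 to get cos θ = 1 − 2(0.31) = 0.380, hence θ₀ = arccos 0.380 = 67.7°.
Waxing ⇒ before full, so θ = 67.7°.
Age = 29.5 × 67.7°/360° ≈ 5.54 days.

5.5 days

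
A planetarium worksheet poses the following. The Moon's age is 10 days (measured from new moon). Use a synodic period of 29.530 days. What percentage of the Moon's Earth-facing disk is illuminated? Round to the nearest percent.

76%

Phase angle: θ = 360°·(10 d)/(29.530 d) = 121.9°.
With cos θ = (-0.529), the lit fraction is (1 − (-0.529))/2 ≈ 0.764, so 76%.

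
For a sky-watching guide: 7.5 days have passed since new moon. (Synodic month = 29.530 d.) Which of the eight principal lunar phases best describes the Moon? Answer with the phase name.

first quarter

At 7.5/29.530 of the cycle, θ ≈ 91° — the first quarter range.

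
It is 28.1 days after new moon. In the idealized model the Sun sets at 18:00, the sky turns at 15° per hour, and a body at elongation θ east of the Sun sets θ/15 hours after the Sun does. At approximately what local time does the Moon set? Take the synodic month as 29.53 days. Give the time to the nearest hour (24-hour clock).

Phase angle: θ = 360°·(28.1 d)/(29.53 d) = 342.6°.
Delay after the Sun = 342.6° / (15°/h) ≈ 22.84 h.
18:00 + 22.84 h ≈ 16:50 → 17:00 to the nearest hour.

17:00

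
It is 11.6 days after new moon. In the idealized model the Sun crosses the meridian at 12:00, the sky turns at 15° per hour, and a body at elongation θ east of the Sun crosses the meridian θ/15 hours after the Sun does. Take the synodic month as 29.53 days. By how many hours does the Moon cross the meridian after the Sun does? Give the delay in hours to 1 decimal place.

9.4 h

The Moon has covered 11.6/29.53 of its cycle, so θ ≈ 360° × 11.6/29.53 = 141.4°.
The Moon trails the Sun by θ/15 = 141.4/15 ≈ 9.43 hours.
So the Moon crosses the meridian 9.43 h after the Sun.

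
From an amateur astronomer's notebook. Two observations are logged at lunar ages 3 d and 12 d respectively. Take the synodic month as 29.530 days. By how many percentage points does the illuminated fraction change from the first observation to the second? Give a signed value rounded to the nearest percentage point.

+82 pp

θ₁ = 360° × 3/29.530 = 36.6°, f₁ = (1 − cos θ₁)/2 = 0.098.
θ₂ = 360° × 12/29.530 = 146.3°, f₂ = (1 − cos θ₂)/2 = 0.916.
Change = f₂ − f₁ = +0.817 → +82 percentage points.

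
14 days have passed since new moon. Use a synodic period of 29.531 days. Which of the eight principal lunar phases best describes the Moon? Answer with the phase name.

θ ≈ 360° × 14/29.531 = 171°, which falls in the full moon sector.

full moon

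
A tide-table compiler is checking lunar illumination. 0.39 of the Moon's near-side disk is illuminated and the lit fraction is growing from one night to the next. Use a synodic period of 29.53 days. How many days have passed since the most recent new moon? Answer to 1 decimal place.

6.3 days

cos θ = 1 − 2f = 0.220, giving a principal value of 77.3°.
Waxing ⇒ before full, so θ = 77.3°.
That fraction of the synodic month is 77.3/360 × 29.53 d ≈ 6.34 d.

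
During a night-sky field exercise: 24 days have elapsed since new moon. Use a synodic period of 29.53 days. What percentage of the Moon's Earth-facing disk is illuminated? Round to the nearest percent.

31%

Phase angle: θ = 360°·(24 d)/(29.53 d) = 292.6°.
Illuminated fraction = (1 − cos 292.6°)/2 = (1 − 0.384)/2 ≈ 0.308, so 31%.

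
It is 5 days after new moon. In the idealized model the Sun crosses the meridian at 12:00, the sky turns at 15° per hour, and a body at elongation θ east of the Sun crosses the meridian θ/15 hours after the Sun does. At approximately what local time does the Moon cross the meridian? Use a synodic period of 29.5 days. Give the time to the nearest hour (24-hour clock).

Phase angle: θ = 360°·(5 d)/(29.5 d) = 61.0°.
Delay after the Sun = 61.0° / (15°/h) ≈ 4.07 h.
12:00 + 4.07 h ≈ 16:04 → 16:00 to the nearest hour.

16:00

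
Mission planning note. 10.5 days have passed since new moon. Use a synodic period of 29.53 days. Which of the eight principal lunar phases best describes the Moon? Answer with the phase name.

θ ≈ 360° × 10.5/29.53 = 128°, which falls in the waxing gibbous sector.

waxing gibbous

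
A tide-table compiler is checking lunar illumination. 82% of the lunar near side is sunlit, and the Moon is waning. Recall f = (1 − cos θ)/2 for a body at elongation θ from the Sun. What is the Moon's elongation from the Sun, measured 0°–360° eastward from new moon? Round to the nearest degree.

Invert f = (1 − cos θ)/2 to get cos θ = 1 − 2(0.82) = -0.640, hence θ₀ = arccos -0.640 = 129.8°.
A waning Moon lies in 180°–360°, so θ = 360° − 129.8° = 230.2°.

230°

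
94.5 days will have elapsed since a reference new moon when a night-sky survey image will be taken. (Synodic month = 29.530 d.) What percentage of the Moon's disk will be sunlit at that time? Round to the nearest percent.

94.5/29.530 = 3.200 lunations, so 3 complete cycles and 5.91 d into the next.
The Moon has covered 5.91/29.530 of its cycle, so θ ≈ 360° × 5.91/29.530 = 72.0°.
With cos θ = 0.308, the lit fraction is (1 − 0.308)/2 ≈ 0.346, so 35%.

35%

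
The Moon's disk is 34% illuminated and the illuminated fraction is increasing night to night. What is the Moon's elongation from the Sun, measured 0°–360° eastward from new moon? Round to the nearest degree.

Invert f = (1 − cos θ)/2 to get cos θ = 1 − 2(0.34) = 0.320, hence θ₀ = arccos 0.320 = 71.3°.
Before full moon the principal value applies: θ = 71.3°.

71°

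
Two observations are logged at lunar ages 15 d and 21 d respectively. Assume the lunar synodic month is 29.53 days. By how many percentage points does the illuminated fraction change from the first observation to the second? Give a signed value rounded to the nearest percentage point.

-38 percentage points

θ₁ = 360° × 15/29.53 = 182.9°, f₁ = (1 − cos θ₁)/2 = 0.999.
θ₂ = 360° × 21/29.53 = 256.0°, f₂ = (1 − cos θ₂)/2 = 0.621.
Change = f₂ − f₁ = -0.379 → -38 percentage points.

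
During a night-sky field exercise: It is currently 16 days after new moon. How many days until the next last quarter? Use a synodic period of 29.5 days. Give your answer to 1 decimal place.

Last quarter is 0.75 of the way through the cycle: age 0.75 × 29.5 = 22.125 d.
So 6.125 days remain (22.125 − 16).

6.1 days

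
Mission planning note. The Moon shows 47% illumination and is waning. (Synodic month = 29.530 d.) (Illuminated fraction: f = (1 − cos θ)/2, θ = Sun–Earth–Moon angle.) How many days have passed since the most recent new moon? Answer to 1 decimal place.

From f = (1 − cos θ)/2: cos θ = 1 − 2×0.47 = 0.060; arccos → 86.6°.
Waning ⇒ past full, so θ = 360° − 86.6° = 273.4°.
That fraction of the synodic month is 273.4/360 × 29.530 d ≈ 22.43 d.

22.4 days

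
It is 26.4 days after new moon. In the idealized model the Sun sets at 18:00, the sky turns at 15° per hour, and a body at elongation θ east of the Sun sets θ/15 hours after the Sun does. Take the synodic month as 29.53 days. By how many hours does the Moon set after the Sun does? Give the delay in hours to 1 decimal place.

Elongation θ = 360° × 26.4/29.53 ≈ 321.8°.
Delay after the Sun = 321.8° / (15°/h) ≈ 21.46 h.
So the Moon sets 21.46 h after the Sun.

21.5 h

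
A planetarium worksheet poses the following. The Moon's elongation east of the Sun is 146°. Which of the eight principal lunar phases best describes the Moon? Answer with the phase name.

waxing gibbous

The waxing gibbous sector spans roughly 112°–158°; 146° falls inside it.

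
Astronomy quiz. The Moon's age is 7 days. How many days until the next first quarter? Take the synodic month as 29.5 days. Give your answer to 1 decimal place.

First quarter occurs at elongation 90°, i.e. at age 29.5 × 90/360 = 7.375 d.
That is 7.375 − 7 = 0.375 days ahead.

0.4 days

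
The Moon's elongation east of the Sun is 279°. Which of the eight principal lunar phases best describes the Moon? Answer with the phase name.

last quarter

279° lies in the last quarter sector of the 8-phase cycle.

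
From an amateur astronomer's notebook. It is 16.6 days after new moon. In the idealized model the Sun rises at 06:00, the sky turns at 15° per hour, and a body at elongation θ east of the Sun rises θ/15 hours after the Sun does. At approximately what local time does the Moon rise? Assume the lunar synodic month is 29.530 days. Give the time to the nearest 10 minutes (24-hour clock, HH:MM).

19:30

Elongation θ = 360° × 16.6/29.530 ≈ 202.4°.
Delay after the Sun = 202.4° / (15°/h) ≈ 13.49 h.
06:00 + 13.491 h ≈ 19:29 → 19:30 to the nearest ten minutes.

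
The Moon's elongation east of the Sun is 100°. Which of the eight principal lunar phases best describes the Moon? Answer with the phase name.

first quarter

The first quarter sector spans roughly 68°–112°; 100° falls inside it.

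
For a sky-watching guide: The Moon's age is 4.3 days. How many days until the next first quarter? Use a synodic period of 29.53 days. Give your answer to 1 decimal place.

First quarter occurs at elongation 90°, i.e. at age 29.53 × 90/360 = 7.383 d.
So 3.083 days remain (7.383 − 4.3).

3.1 days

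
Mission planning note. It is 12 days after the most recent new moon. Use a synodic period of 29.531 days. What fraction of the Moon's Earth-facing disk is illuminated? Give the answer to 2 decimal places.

Elongation θ = 360° × 12/29.531 ≈ 146.3°.
Illuminated fraction = (1 − cos 146.3°)/2 = (1 − (-0.832))/2 ≈ 0.916.

0.92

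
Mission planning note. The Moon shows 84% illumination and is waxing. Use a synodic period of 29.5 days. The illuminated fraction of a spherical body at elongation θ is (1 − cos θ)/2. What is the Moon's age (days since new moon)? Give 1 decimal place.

10.9 days

cos θ = 1 − 2f = -0.680, giving a principal value of 132.8°.
Waxing ⇒ before full, so θ = 132.8°.
At 360°/29.5 d per day, 132.8° corresponds to 10.89 days.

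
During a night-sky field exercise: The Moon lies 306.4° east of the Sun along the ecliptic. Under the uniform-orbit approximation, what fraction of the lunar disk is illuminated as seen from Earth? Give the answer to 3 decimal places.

cos 306.4° = 0.593, so f = (1 − 0.593)/2 = 0.203.

0.203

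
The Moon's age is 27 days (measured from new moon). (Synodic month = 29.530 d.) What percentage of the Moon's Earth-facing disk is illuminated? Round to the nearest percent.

7%

Phase angle: θ = 360°·(27 d)/(29.530 d) = 329.2°.
Illuminated fraction = (1 − cos 329.2°)/2 = (1 − 0.859)/2 ≈ 0.071, so 7%.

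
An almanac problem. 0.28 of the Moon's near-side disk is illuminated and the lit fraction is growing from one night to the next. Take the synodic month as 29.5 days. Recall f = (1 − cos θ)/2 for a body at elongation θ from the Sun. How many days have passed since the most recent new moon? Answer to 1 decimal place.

cos θ = 1 − 2f = 0.440, giving a principal value of 63.9°.
Before full moon the principal value applies: θ = 63.9°.
At 360°/29.5 d per day, 63.9° corresponds to 5.24 days.

5.2 days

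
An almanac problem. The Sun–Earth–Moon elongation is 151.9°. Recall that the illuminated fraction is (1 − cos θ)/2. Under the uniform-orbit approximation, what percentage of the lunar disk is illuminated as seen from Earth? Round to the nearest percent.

f = (1 − cos 151.9°)/2 = (1 − (-0.882))/2 ≈ 0.941, i.e. 94%.

94%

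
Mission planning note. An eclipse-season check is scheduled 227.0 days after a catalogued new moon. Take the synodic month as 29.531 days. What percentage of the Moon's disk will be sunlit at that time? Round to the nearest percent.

227.0/29.531 = 7.687 lunations, so 7 complete cycles and 20.28 d into the next.
The Moon has covered 20.28/29.531 of its cycle, so θ ≈ 360° × 20.28/29.531 = 247.3°.
With cos θ = (-0.387), the lit fraction is (1 − (-0.387))/2 ≈ 0.693, so 69%.

69%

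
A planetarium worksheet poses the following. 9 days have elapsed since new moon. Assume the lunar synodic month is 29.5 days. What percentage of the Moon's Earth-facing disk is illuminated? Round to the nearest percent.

67%

Elongation θ = 360° × 9/29.5 ≈ 109.8°.
Illuminated fraction = (1 − cos 109.8°)/2 = (1 − (-0.339))/2 ≈ 0.670, so 67%.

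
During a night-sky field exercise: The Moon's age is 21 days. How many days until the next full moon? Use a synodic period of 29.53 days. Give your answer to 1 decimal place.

23.3 days

Full moon occurs at elongation 180°, i.e. at age 29.53 × 180/360 = 14.765 d.
Already past this cycle's full moon; the next is at 14.765 + 29.53 = 44.295 d, so 44.295 − 21 = 23.295 days.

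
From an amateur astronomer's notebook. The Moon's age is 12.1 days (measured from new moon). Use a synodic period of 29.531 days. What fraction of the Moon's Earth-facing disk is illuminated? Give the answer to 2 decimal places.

Phase angle: θ = 360°·(12.1 d)/(29.531 d) = 147.5°.
With cos θ = (-0.843), the lit fraction is (1 − (-0.843))/2 ≈ 0.922.

0.92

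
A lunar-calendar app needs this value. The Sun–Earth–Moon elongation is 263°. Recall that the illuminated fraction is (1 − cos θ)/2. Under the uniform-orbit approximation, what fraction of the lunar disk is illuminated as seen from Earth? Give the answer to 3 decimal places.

0.561

cos 263° = (-0.122), so f = (1 − (-0.122))/2 = 0.561.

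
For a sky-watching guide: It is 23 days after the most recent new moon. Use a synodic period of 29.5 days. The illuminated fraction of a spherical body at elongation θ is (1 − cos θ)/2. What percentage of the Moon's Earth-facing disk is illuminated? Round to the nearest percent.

The Moon has covered 23/29.5 of its cycle, so θ ≈ 360° × 23/29.5 = 280.7°.
With cos θ = 0.185, the lit fraction is (1 − 0.185)/2 ≈ 0.407, so 41%.

41%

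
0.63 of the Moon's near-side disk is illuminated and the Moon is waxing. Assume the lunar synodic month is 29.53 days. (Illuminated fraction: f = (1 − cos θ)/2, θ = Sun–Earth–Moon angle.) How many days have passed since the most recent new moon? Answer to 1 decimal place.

8.6 days

cos θ = 1 − 2f = -0.260, giving a principal value of 105.1°.
Waxing ⇒ before full, so θ = 105.1°.
Age = 29.53 × 105.1°/360° ≈ 8.62 days.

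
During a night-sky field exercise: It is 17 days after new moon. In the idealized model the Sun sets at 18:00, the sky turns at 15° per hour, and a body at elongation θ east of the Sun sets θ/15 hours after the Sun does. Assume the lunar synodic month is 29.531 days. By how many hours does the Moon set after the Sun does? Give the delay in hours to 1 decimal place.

Elongation θ = 360° × 17/29.531 ≈ 207.2°.
The Moon trails the Sun by θ/15 = 207.2/15 ≈ 13.82 hours.
So the Moon sets 13.82 h after the Sun.

13.8 h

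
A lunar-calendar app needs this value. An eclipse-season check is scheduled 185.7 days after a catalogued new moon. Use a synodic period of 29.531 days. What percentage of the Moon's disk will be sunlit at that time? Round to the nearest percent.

185.7/29.531 = 6.288 lunations, so 6 complete cycles and 8.51 d into the next.
Phase angle: θ = 360°·(8.51 d)/(29.531 d) = 103.8°.
cos 103.8° = (-0.238), so f = (1 − (-0.238))/2 = 0.619, so 62%.

62%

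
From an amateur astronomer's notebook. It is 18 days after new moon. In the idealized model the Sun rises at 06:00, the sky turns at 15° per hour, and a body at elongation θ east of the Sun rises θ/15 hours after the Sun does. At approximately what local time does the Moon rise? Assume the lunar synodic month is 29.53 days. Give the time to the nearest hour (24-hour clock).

Elongation θ = 360° × 18/29.53 ≈ 219.4°.
The Moon trails the Sun by θ/15 = 219.4/15 ≈ 14.63 hours.
06:00 + 14.63 h ≈ 20:38 → 21:00 to the nearest hour.

21:00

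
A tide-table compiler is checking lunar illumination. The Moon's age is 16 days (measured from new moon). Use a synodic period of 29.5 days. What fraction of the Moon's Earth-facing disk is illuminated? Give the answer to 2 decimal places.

Phase angle: θ = 360°·(16 d)/(29.5 d) = 195.3°.
cos 195.3° = (-0.965), so f = (1 − (-0.965))/2 = 0.982.

0.98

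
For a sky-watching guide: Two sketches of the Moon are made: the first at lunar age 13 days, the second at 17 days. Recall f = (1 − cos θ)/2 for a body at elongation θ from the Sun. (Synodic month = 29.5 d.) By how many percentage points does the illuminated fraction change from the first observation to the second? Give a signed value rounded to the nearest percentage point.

θ₁ = 360° × 13/29.5 = 158.6°, f₁ = (1 − cos θ₁)/2 = 0.966.
θ₂ = 360° × 17/29.5 = 207.5°, f₂ = (1 − cos θ₂)/2 = 0.944.
Change = f₂ − f₁ = -0.022 → -2 percentage points.

-2 percentage points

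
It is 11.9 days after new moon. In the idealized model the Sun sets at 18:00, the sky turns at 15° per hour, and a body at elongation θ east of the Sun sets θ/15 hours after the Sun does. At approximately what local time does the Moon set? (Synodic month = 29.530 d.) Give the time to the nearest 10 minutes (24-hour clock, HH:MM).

Elongation θ = 360° × 11.9/29.530 ≈ 145.1°.
The Moon trails the Sun by θ/15 = 145.1/15 ≈ 9.67 hours.
18:00 + 9.672 h ≈ 03:40 → 03:40 to the nearest ten minutes.

03:40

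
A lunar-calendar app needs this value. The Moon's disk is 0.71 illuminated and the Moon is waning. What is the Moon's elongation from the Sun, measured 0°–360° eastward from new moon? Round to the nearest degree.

From f = (1 − cos θ)/2: cos θ = 1 − 2×0.71 = -0.420; arccos → 114.8°.
Since the Moon is past full (waning), take the reflex angle: θ = 360° − 114.8° = 245.2°.

245°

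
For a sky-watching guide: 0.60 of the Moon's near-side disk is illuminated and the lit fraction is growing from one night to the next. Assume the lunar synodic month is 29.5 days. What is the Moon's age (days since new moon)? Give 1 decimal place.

8.3 days

Invert f = (1 − cos θ)/2 to get cos θ = 1 − 2(0.60) = -0.200, hence θ₀ = arccos -0.200 = 101.5°.
Before full moon the principal value applies: θ = 101.5°.
At 360°/29.5 d per day, 101.5° corresponds to 8.32 days.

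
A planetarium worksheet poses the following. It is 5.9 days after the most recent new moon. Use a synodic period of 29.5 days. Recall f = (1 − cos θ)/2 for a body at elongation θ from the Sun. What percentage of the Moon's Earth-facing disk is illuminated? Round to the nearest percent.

35%

Phase angle: θ = 360°·(5.9 d)/(29.5 d) = 72.0°.
cos 72.0° = 0.309, so f = (1 − 0.309)/2 = 0.345, so 35%.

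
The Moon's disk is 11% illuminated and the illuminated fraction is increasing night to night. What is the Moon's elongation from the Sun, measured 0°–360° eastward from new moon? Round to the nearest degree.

39°

Invert f = (1 − cos θ)/2 to get cos θ = 1 − 2(0.11) = 0.780, hence θ₀ = arccos 0.780 = 38.7°.
Before full moon the principal value applies: θ = 38.7°.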